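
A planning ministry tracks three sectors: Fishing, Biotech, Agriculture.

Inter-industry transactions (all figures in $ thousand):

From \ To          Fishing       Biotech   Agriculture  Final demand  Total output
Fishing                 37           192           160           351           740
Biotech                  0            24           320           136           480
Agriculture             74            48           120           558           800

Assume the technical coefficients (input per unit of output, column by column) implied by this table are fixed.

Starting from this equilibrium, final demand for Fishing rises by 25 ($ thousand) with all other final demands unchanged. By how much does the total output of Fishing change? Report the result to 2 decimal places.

Δx_F = 27.64

Technical coefficients a_ij = z_ij / X_j:
  a_FF = 37/740 = 0.05, a_BF = 0/740 = 0.00, a_AF = 74/740 = 0.10
  a_FB = 192/480 = 0.40, a_BB = 24/480 = 0.05, a_AB = 48/480 = 0.10
  a_FA = 160/800 = 0.20, a_BA = 320/800 = 0.40, a_AA = 120/800 = 0.15
I − A =
  [   0.95    -0.40    -0.20]
  [   0.00     0.95    -0.40]
  [  -0.10    -0.10     0.85]
Cofactors of I−A, C_ij = (−1)^(i+j)·(minor ij) (rows/columns in the sector order above):
  C_11 = (0.95)(0.85) − (-0.40)(-0.10) = 0.7675
  C_12 = −[(0.00)(0.85) − (-0.40)(-0.10)] = 0.0400
  C_13 = (0.00)(-0.10) − (0.95)(-0.10) = 0.0950
  C_21 = −[(-0.40)(0.85) − (-0.20)(-0.10)] = 0.3600
  C_22 = (0.95)(0.85) − (-0.20)(-0.10) = 0.7875
  C_23 = −[(0.95)(-0.10) − (-0.40)(-0.10)] = 0.1350
  C_31 = (-0.40)(-0.40) − (-0.20)(0.95) = 0.3500
  C_32 = −[(0.95)(-0.40) − (-0.20)(0.00)] = 0.3800
  C_33 = (0.95)(0.95) − (-0.40)(0.00) = 0.9025
det(I−A) = Σ_j (I−A)_1j·C_1j = (0.95)(0.7675) + (-0.40)(0.0400) + (-0.20)(0.0950) = 0.694125
adj(I−A) = Cᵀ =
  [ 0.7675   0.3600   0.3500]
  [ 0.0400   0.7875   0.3800]
  [ 0.0950   0.1350   0.9025]
(I − A)⁻¹ = adj(I−A) / det(I−A) ≈
  [   1.1057     0.5186     0.5042]
  [   0.0576     1.1345     0.5475]
  [   0.1369     0.1945     1.3002]
Δx = (I − A)⁻¹ Δd with Δd having +25 in the Fishing component and 0 elsewhere.
So Δx_F = L_FF · (+25), where L_FF = adj(I−A)_FF / det(I−A) = 0.7675 / 0.694125.
Δx_F = 0.7675 × (+25) / 0.694125 = 19.1875 / 0.694125 ≈ 27.64.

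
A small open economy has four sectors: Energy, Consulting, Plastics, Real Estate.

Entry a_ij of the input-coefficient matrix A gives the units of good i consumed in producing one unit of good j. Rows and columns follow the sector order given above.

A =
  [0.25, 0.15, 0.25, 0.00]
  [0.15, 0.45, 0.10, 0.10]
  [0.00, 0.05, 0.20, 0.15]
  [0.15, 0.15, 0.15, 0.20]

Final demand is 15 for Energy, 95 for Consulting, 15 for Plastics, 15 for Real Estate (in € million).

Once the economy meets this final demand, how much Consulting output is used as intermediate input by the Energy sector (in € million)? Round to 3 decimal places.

I − A =
  [   0.75    -0.15    -0.25     0.00]
  [  -0.15     0.55    -0.10    -0.10]
  [   0.00    -0.05     0.80    -0.15]
  [  -0.15    -0.15    -0.15     0.80]
Compute the cofactors C_ij = (−1)^(i+j)·(3×3 minor ij) of I−A; the adjugate is their transpose:
adj(I−A) = Cᵀ =
  [ 0.320625   0.108250   0.120500   0.036125]
  [ 0.106875   0.457500   0.105000   0.076875]
  [ 0.022500   0.050250   0.298500   0.062250]
  [ 0.084375   0.115500   0.098250   0.306375]
det(I−A) = Σ_j (I−A)_1j·C_1j = (0.75)(0.320625) + (-0.15)(0.106875) + (-0.25)(0.022500) + (0.00)(0.084375) = 0.2188125
(I − A)⁻¹ = adj(I−A) / det(I−A) ≈
  [   1.4653     0.4947     0.5507     0.1651]
  [   0.4884     2.0908     0.4799     0.3513]
  [   0.1028     0.2296     1.3642     0.2845]
  [   0.3856     0.5278     0.4490     1.4002]
First solve x = (I − A)⁻¹ d = adj(I−A)·d / det(I−A); in particular x_1 = (0.320625·15 + 0.108250·95 + 0.120500·15 + 0.036125·15) / 0.2188125 = 17.4425 / 0.2188125 ≈ 79.71437.
Intermediate flow from 2 to 1: z_21 = a_21 · x_1 = 0.15 × 17.4425 / 0.2188125 = 2.616375 / 0.2188125 ≈ 11.957.

z_21 = 11.957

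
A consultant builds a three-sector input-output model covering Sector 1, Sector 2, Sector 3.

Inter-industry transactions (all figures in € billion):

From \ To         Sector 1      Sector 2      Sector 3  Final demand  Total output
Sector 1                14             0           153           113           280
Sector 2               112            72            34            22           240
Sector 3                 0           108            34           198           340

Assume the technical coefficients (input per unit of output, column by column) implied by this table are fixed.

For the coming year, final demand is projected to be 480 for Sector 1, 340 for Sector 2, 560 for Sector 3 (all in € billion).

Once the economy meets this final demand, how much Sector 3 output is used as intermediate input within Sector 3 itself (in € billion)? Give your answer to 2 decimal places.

Technical coefficients a_ij = z_ij / X_j:
  a_11 = 14/280 = 0.05, a_21 = 112/280 = 0.40, a_31 = 0/280 = 0.00
  a_12 = 0/240 = 0.00, a_22 = 72/240 = 0.30, a_32 = 108/240 = 0.45
  a_13 = 153/340 = 0.45, a_23 = 34/340 = 0.10, a_33 = 34/340 = 0.10
I − A =
  [   0.95     0.00    -0.45]
  [  -0.40     0.70    -0.10]
  [   0.00    -0.45     0.90]
Cofactors of I−A, C_ij = (−1)^(i+j)·(minor ij) (rows/columns in the sector order above):
  C_11 = (0.70)(0.90) − (-0.10)(-0.45) = 0.5850
  C_12 = −[(-0.40)(0.90) − (-0.10)(0.00)] = 0.3600
  C_13 = (-0.40)(-0.45) − (0.70)(0.00) = 0.1800
  C_21 = −[(0.00)(0.90) − (-0.45)(-0.45)] = 0.2025
  C_22 = (0.95)(0.90) − (-0.45)(0.00) = 0.8550
  C_23 = −[(0.95)(-0.45) − (0.00)(0.00)] = 0.4275
  C_31 = (0.00)(-0.10) − (-0.45)(0.70) = 0.3150
  C_32 = −[(0.95)(-0.10) − (-0.45)(-0.40)] = 0.2750
  C_33 = (0.95)(0.70) − (0.00)(-0.40) = 0.6650
det(I−A) = Σ_j (I−A)_1j·C_1j = (0.95)(0.5850) + (0.00)(0.3600) + (-0.45)(0.1800) = 0.47475
adj(I−A) = Cᵀ =
  [ 0.5850   0.2025   0.3150]
  [ 0.3600   0.8550   0.2750]
  [ 0.1800   0.4275   0.6650]
(I − A)⁻¹ = adj(I−A) / det(I−A) ≈
  [   1.2322     0.4265     0.6635]
  [   0.7583     1.8009     0.5793]
  [   0.3791     0.9005     1.4007]
First solve x = (I − A)⁻¹ d = adj(I−A)·d / det(I−A); in particular x_3 = (0.1800·480 + 0.4275·340 + 0.6650·560) / 0.47475 = 604.15 / 0.47475 ≈ 1272.5645.
Intermediate flow from 3 to 3: z_33 = a_33 · x_3 = 0.10 × 604.15 / 0.47475 = 60.415 / 0.47475 ≈ 127.26.

z_33 = 127.26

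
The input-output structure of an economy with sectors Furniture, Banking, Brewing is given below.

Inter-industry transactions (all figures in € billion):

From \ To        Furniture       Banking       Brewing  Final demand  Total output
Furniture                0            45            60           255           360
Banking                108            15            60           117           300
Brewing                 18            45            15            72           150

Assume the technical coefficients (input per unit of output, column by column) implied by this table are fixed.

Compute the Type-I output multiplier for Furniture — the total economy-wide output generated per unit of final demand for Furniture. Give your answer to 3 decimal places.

m_1 = 1.648

Technical coefficients a_ij = z_ij / X_j:
  a_11 = 0/360 = 0.00, a_21 = 108/360 = 0.30, a_31 = 18/360 = 0.05
  a_12 = 45/300 = 0.15, a_22 = 15/300 = 0.05, a_32 = 45/300 = 0.15
  a_13 = 60/150 = 0.40, a_23 = 60/150 = 0.40, a_33 = 15/150 = 0.10
I − A =
  [   1.00    -0.15    -0.40]
  [  -0.30     0.95    -0.40]
  [  -0.05    -0.15     0.90]
Cofactors of I−A, C_ij = (−1)^(i+j)·(minor ij) (rows/columns in the sector order above):
  C_11 = (0.95)(0.90) − (-0.40)(-0.15) = 0.7950
  C_12 = −[(-0.30)(0.90) − (-0.40)(-0.05)] = 0.2900
  C_13 = (-0.30)(-0.15) − (0.95)(-0.05) = 0.0925
  C_21 = −[(-0.15)(0.90) − (-0.40)(-0.15)] = 0.1950
  C_22 = (1.00)(0.90) − (-0.40)(-0.05) = 0.8800
  C_23 = −[(1.00)(-0.15) − (-0.15)(-0.05)] = 0.1575
  C_31 = (-0.15)(-0.40) − (-0.40)(0.95) = 0.4400
  C_32 = −[(1.00)(-0.40) − (-0.40)(-0.30)] = 0.5200
  C_33 = (1.00)(0.95) − (-0.15)(-0.30) = 0.9050
det(I−A) = Σ_j (I−A)_1j·C_1j = (1.00)(0.7950) + (-0.15)(0.2900) + (-0.40)(0.0925) = 0.7145
adj(I−A) = Cᵀ =
  [ 0.7950   0.1950   0.4400]
  [ 0.2900   0.8800   0.5200]
  [ 0.0925   0.1575   0.9050]
(I − A)⁻¹ = adj(I−A) / det(I−A) ≈
  [   1.1127     0.2729     0.6158]
  [   0.4059     1.2316     0.7278]
  [   0.1295     0.2204     1.2666]
The output multiplier for sector j is the column-j sum of the Leontief inverse (I − A)⁻¹ = adj(I−A) / det(I−A).
Column 1 of adj(I−A): (0.7950, 0.2900, 0.0925); det(I−A) = 0.7145.
m_1 = (0.7950 + 0.2900 + 0.0925) / 0.7145 = 1.1775 / 0.7145 ≈ 1.648.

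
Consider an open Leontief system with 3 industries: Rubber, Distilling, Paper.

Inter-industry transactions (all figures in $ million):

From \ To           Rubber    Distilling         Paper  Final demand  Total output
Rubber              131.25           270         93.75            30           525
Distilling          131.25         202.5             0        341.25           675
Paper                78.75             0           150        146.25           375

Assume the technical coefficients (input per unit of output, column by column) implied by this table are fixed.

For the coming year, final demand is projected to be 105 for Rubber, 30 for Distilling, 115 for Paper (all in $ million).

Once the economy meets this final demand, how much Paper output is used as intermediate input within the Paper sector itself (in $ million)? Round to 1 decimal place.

z_33 = 107.9

Technical coefficients a_ij = z_ij / X_j:
  a_11 = 131.25/525 = 0.25, a_21 = 131.25/525 = 0.25, a_31 = 78.75/525 = 0.15
  a_12 = 270/675 = 0.40, a_22 = 202.5/675 = 0.30, a_32 = 0/675 = 0.00
  a_13 = 93.75/375 = 0.25, a_23 = 0/375 = 0.00, a_33 = 150/375 = 0.40
I − A =
  [   0.75    -0.40    -0.25]
  [  -0.25     0.70     0.00]
  [  -0.15     0.00     0.60]
Cofactors of I−A, C_ij = (−1)^(i+j)·(minor ij) (rows/columns in the sector order above):
  C_11 = (0.70)(0.60) − (0.00)(0.00) = 0.4200
  C_12 = −[(-0.25)(0.60) − (0.00)(-0.15)] = 0.1500
  C_13 = (-0.25)(0.00) − (0.70)(-0.15) = 0.1050
  C_21 = −[(-0.40)(0.60) − (-0.25)(0.00)] = 0.2400
  C_22 = (0.75)(0.60) − (-0.25)(-0.15) = 0.4125
  C_23 = −[(0.75)(0.00) − (-0.40)(-0.15)] = 0.0600
  C_31 = (-0.40)(0.00) − (-0.25)(0.70) = 0.1750
  C_32 = −[(0.75)(0.00) − (-0.25)(-0.25)] = 0.0625
  C_33 = (0.75)(0.70) − (-0.40)(-0.25) = 0.4250
det(I−A) = Σ_j (I−A)_1j·C_1j = (0.75)(0.4200) + (-0.40)(0.1500) + (-0.25)(0.1050) = 0.22875
adj(I−A) = Cᵀ =
  [ 0.4200   0.2400   0.1750]
  [ 0.1500   0.4125   0.0625]
  [ 0.1050   0.0600   0.4250]
(I − A)⁻¹ = adj(I−A) / det(I−A) ≈
  [   1.8361     1.0492     0.7650]
  [   0.6557     1.8033     0.2732]
  [   0.4590     0.2623     1.8579]
First solve x = (I − A)⁻¹ d = adj(I−A)·d / det(I−A); in particular x_3 = (0.1050·105 + 0.0600·30 + 0.4250·115) / 0.22875 = 61.70 / 0.22875 ≈ 269.727.
Intermediate flow from 3 to 3: z_33 = a_33 · x_3 = 0.40 × 61.70 / 0.22875 = 24.68 / 0.22875 ≈ 107.9.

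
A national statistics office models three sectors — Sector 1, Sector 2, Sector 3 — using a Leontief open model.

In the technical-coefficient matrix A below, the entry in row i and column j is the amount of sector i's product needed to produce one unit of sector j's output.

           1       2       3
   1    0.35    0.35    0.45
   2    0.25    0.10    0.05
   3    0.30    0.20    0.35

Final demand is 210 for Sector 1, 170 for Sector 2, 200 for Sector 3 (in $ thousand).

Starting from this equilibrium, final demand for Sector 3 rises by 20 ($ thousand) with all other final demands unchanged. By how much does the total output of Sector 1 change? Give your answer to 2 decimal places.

I − A =
  [   0.65    -0.35    -0.45]
  [  -0.25     0.90    -0.05]
  [  -0.30    -0.20     0.65]
Cofactors of I−A, C_ij = (−1)^(i+j)·(minor ij) (rows/columns in the sector order above):
  C_11 = (0.90)(0.65) − (-0.05)(-0.20) = 0.5750
  C_12 = −[(-0.25)(0.65) − (-0.05)(-0.30)] = 0.1775
  C_13 = (-0.25)(-0.20) − (0.90)(-0.30) = 0.3200
  C_21 = −[(-0.35)(0.65) − (-0.45)(-0.20)] = 0.3175
  C_22 = (0.65)(0.65) − (-0.45)(-0.30) = 0.2875
  C_23 = −[(0.65)(-0.20) − (-0.35)(-0.30)] = 0.2350
  C_31 = (-0.35)(-0.05) − (-0.45)(0.90) = 0.4225
  C_32 = −[(0.65)(-0.05) − (-0.45)(-0.25)] = 0.1450
  C_33 = (0.65)(0.90) − (-0.35)(-0.25) = 0.4975
det(I−A) = Σ_j (I−A)_1j·C_1j = (0.65)(0.5750) + (-0.35)(0.1775) + (-0.45)(0.3200) = 0.167625
adj(I−A) = Cᵀ =
  [ 0.5750   0.3175   0.4225]
  [ 0.1775   0.2875   0.1450]
  [ 0.3200   0.2350   0.4975]
(I − A)⁻¹ = adj(I−A) / det(I−A) ≈
  [   3.4303     1.8941     2.5205]
  [   1.0589     1.7151     0.8650]
  [   1.9090     1.4019     2.9679]
Δx = (I − A)⁻¹ Δd with Δd having +20 in the Sector 3 component and 0 elsewhere.
So Δx_1 = L_13 · (+20), where L_13 = adj(I−A)_13 / det(I−A) = 0.4225 / 0.167625.
Δx_1 = 0.4225 × (+20) / 0.167625 = 8.45 / 0.167625 ≈ 50.41.

Δx_1 = 50.41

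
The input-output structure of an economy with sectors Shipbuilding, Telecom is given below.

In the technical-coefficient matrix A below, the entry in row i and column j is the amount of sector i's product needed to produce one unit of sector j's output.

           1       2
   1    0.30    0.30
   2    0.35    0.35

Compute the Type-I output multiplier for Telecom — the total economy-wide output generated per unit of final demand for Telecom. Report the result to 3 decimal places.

m_2 = 2.857

I − A =
  [   0.70    -0.30]
  [  -0.35     0.65]
det(I−A) = (0.70)(0.65) − (-0.30)(-0.35) = 0.3500
adj(I−A) = [[0.65, 0.30], [0.35, 0.70]]
(I − A)⁻¹ = adj(I−A) / det(I−A) ≈
  [   1.8571     0.8571]
  [   1.0000     2.0000]
The output multiplier for sector j is the column-j sum of the Leontief inverse (I − A)⁻¹ = adj(I−A) / det(I−A).
Column 2 of adj(I−A): (0.30, 0.70); det(I−A) = 0.3500.
m_2 = (0.30 + 0.70) / 0.3500 = 1.00 / 0.3500 ≈ 2.857.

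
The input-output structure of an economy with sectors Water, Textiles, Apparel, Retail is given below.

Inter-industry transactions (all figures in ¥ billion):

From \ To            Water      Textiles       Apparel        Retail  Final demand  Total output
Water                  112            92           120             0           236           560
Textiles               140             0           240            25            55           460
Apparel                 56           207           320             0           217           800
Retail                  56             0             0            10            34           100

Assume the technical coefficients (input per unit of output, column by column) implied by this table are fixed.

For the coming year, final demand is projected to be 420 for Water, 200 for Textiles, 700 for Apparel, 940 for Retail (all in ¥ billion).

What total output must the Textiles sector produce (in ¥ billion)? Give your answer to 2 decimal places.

x_T = 1653.25

Technical coefficients a_ij = z_ij / X_j:
  a_WW = 112/560 = 0.20, a_TW = 140/560 = 0.25, a_AW = 56/560 = 0.10, a_RW = 56/560 = 0.10
  a_WT = 92/460 = 0.20, a_TT = 0/460 = 0.00, a_AT = 207/460 = 0.45, a_RT = 0/460 = 0.00
  a_WA = 120/800 = 0.15, a_TA = 240/800 = 0.30, a_AA = 320/800 = 0.40, a_RA = 0/800 = 0.00
  a_WR = 0/100 = 0.00, a_TR = 25/100 = 0.25, a_AR = 0/100 = 0.00, a_RR = 10/100 = 0.10
I − A =
  [   0.80    -0.20    -0.15     0.00]
  [  -0.25     1.00    -0.30    -0.25]
  [  -0.10    -0.45     0.60     0.00]
  [  -0.10     0.00     0.00     0.90]
Compute the cofactors C_ij = (−1)^(i+j)·(3×3 minor ij) of I−A; the adjugate is their transpose:
adj(I−A) = Cᵀ =
  [ 0.418500   0.168750   0.189000   0.046875]
  [ 0.177000   0.418500   0.253500   0.116250]
  [ 0.202500   0.342000   0.670000   0.095000]
  [ 0.046500   0.018750   0.021000   0.304125]
det(I−A) = Σ_j (I−A)_1j·C_1j = (0.80)(0.418500) + (-0.20)(0.177000) + (-0.15)(0.202500) + (0.00)(0.046500) = 0.269025
(I − A)⁻¹ = adj(I−A) / det(I−A) ≈
  [   1.5556     0.6273     0.7025     0.1742]
  [   0.6579     1.5556     0.9423     0.4321]
  [   0.7527     1.2713     2.4905     0.3531]
  [   0.1728     0.0697     0.0781     1.1305]
x = (I − A)⁻¹ d = adj(I−A)·d / det(I−A), with det(I−A) = 0.269025:
  x_W = (0.418500·420 + 0.168750·200 + 0.189000·700 + 0.046875·940) / 0.269025 = 385.8825 / 0.269025 ≈ 1434.37
  x_T = (0.177000·420 + 0.418500·200 + 0.253500·700 + 0.116250·940) / 0.269025 = 444.765 / 0.269025 ≈ 1653.25
  x_A = (0.202500·420 + 0.342000·200 + 0.670000·700 + 0.095000·940) / 0.269025 = 711.75 / 0.269025 ≈ 2645.66
  x_R = (0.046500·420 + 0.018750·200 + 0.021000·700 + 0.304125·940) / 0.269025 = 323.8575 / 0.269025 ≈ 1203.82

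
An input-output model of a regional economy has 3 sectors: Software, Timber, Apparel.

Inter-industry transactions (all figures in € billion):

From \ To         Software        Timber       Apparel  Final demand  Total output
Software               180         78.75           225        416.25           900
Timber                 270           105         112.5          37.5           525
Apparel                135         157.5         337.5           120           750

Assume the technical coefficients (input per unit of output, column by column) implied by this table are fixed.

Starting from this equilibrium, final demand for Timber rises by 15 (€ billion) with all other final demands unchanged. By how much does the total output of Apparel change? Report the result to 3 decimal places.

Technical coefficients a_ij = z_ij / X_j:
  a_SS = 180/900 = 0.20, a_TS = 270/900 = 0.30, a_AS = 135/900 = 0.15
  a_ST = 78.75/525 = 0.15, a_TT = 105/525 = 0.20, a_AT = 157.5/525 = 0.30
  a_SA = 225/750 = 0.30, a_TA = 112.5/750 = 0.15, a_AA = 337.5/750 = 0.45
I − A =
  [   0.80    -0.15    -0.30]
  [  -0.30     0.80    -0.15]
  [  -0.15    -0.30     0.55]
Cofactors of I−A, C_ij = (−1)^(i+j)·(minor ij) (rows/columns in the sector order above):
  C_11 = (0.80)(0.55) − (-0.15)(-0.30) = 0.3950
  C_12 = −[(-0.30)(0.55) − (-0.15)(-0.15)] = 0.1875
  C_13 = (-0.30)(-0.30) − (0.80)(-0.15) = 0.2100
  C_21 = −[(-0.15)(0.55) − (-0.30)(-0.30)] = 0.1725
  C_22 = (0.80)(0.55) − (-0.30)(-0.15) = 0.3950
  C_23 = −[(0.80)(-0.30) − (-0.15)(-0.15)] = 0.2625
  C_31 = (-0.15)(-0.15) − (-0.30)(0.80) = 0.2625
  C_32 = −[(0.80)(-0.15) − (-0.30)(-0.30)] = 0.2100
  C_33 = (0.80)(0.80) − (-0.15)(-0.30) = 0.5950
det(I−A) = Σ_j (I−A)_1j·C_1j = (0.80)(0.3950) + (-0.15)(0.1875) + (-0.30)(0.2100) = 0.224875
adj(I−A) = Cᵀ =
  [ 0.3950   0.1725   0.2625]
  [ 0.1875   0.3950   0.2100]
  [ 0.2100   0.2625   0.5950]
(I − A)⁻¹ = adj(I−A) / det(I−A) ≈
  [   1.7565     0.7671     1.1673]
  [   0.8338     1.7565     0.9339]
  [   0.9339     1.1673     2.6459]
Δx = (I − A)⁻¹ Δd with Δd having +15 in the Timber component and 0 elsewhere.
So Δx_A = L_AT · (+15), where L_AT = adj(I−A)_AT / det(I−A) = 0.2625 / 0.224875.
Δx_A = 0.2625 × (+15) / 0.224875 = 3.9375 / 0.224875 ≈ 17.510.

Δx_A = 17.510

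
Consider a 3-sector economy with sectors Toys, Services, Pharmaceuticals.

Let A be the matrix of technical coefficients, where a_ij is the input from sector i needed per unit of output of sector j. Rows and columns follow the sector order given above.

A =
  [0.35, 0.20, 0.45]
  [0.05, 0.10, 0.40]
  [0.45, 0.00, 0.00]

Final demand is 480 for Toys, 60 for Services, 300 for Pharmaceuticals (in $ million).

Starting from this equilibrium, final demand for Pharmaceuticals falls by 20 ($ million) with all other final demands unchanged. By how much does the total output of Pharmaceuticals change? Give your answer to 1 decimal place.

Δx_P = -32.2

I − A =
  [   0.65    -0.20    -0.45]
  [  -0.05     0.90    -0.40]
  [  -0.45     0.00     1.00]
Cofactors of I−A, C_ij = (−1)^(i+j)·(minor ij) (rows/columns in the sector order above):
  C_11 = (0.90)(1.00) − (-0.40)(0.00) = 0.9000
  C_12 = −[(-0.05)(1.00) − (-0.40)(-0.45)] = 0.2300
  C_13 = (-0.05)(0.00) − (0.90)(-0.45) = 0.4050
  C_21 = −[(-0.20)(1.00) − (-0.45)(0.00)] = 0.2000
  C_22 = (0.65)(1.00) − (-0.45)(-0.45) = 0.4475
  C_23 = −[(0.65)(0.00) − (-0.20)(-0.45)] = 0.0900
  C_31 = (-0.20)(-0.40) − (-0.45)(0.90) = 0.4850
  C_32 = −[(0.65)(-0.40) − (-0.45)(-0.05)] = 0.2825
  C_33 = (0.65)(0.90) − (-0.20)(-0.05) = 0.5750
det(I−A) = Σ_j (I−A)_1j·C_1j = (0.65)(0.9000) + (-0.20)(0.2300) + (-0.45)(0.4050) = 0.35675
adj(I−A) = Cᵀ =
  [ 0.9000   0.2000   0.4850]
  [ 0.2300   0.4475   0.2825]
  [ 0.4050   0.0900   0.5750]
(I − A)⁻¹ = adj(I−A) / det(I−A) ≈
  [   2.5228     0.5606     1.3595]
  [   0.6447     1.2544     0.7919]
  [   1.1352     0.2523     1.6118]
Δx = (I − A)⁻¹ Δd with Δd having -20 in the Pharmaceuticals component and 0 elsewhere.
So Δx_P = L_PP · (-20), where L_PP = adj(I−A)_PP / det(I−A) = 0.5750 / 0.35675.
Δx_P = 0.5750 × (-20) / 0.35675 = -11.50 / 0.35675 ≈ -32.2.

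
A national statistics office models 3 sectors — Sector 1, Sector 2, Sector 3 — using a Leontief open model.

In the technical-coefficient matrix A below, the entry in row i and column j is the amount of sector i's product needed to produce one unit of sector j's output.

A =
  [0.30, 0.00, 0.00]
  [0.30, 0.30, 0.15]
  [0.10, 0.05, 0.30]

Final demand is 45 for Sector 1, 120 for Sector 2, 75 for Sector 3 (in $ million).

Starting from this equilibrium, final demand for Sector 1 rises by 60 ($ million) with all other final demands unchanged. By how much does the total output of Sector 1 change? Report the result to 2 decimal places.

I − A =
  [   0.70     0.00     0.00]
  [  -0.30     0.70    -0.15]
  [  -0.10    -0.05     0.70]
Cofactors of I−A, C_ij = (−1)^(i+j)·(minor ij) (rows/columns in the sector order above):
  C_11 = (0.70)(0.70) − (-0.15)(-0.05) = 0.4825
  C_12 = −[(-0.30)(0.70) − (-0.15)(-0.10)] = 0.2250
  C_13 = (-0.30)(-0.05) − (0.70)(-0.10) = 0.0850
  C_21 = −[(0.00)(0.70) − (0.00)(-0.05)] = 0.0000
  C_22 = (0.70)(0.70) − (0.00)(-0.10) = 0.4900
  C_23 = −[(0.70)(-0.05) − (0.00)(-0.10)] = 0.0350
  C_31 = (0.00)(-0.15) − (0.00)(0.70) = 0.0000
  C_32 = −[(0.70)(-0.15) − (0.00)(-0.30)] = 0.1050
  C_33 = (0.70)(0.70) − (0.00)(-0.30) = 0.4900
det(I−A) = Σ_j (I−A)_1j·C_1j = (0.70)(0.4825) + (0.00)(0.2250) + (0.00)(0.0850) = 0.33775
adj(I−A) = Cᵀ =
  [ 0.4825   0.0000   0.0000]
  [ 0.2250   0.4900   0.1050]
  [ 0.0850   0.0350   0.4900]
(I − A)⁻¹ = adj(I−A) / det(I−A) ≈
  [   1.4286     0.0000     0.0000]
  [   0.6662     1.4508     0.3109]
  [   0.2517     0.1036     1.4508]
Δx = (I − A)⁻¹ Δd with Δd having +60 in the Sector 1 component and 0 elsewhere.
So Δx_1 = L_11 · (+60), where L_11 = adj(I−A)_11 / det(I−A) = 0.4825 / 0.33775.
Δx_1 = 0.4825 × (+60) / 0.33775 = 28.95 / 0.33775 ≈ 85.71.

Δx_1 = 85.71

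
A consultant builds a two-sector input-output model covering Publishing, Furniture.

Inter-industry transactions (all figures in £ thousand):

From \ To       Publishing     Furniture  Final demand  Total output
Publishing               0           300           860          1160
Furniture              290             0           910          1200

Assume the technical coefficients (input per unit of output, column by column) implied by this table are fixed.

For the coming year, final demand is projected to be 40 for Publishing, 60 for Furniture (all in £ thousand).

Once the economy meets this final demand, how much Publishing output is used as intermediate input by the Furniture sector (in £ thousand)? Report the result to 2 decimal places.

z_12 = 18.67

Technical coefficients a_ij = z_ij / X_j:
  a_11 = 0/1160 = 0.00, a_21 = 290/1160 = 0.25
  a_12 = 300/1200 = 0.25, a_22 = 0/1200 = 0.00
I − A =
  [   1.00    -0.25]
  [  -0.25     1.00]
det(I−A) = (1.00)(1.00) − (-0.25)(-0.25) = 0.9375
adj(I−A) = [[1.00, 0.25], [0.25, 1.00]]
(I − A)⁻¹ = adj(I−A) / det(I−A) ≈
  [   1.0667     0.2667]
  [   0.2667     1.0667]
First solve x = (I − A)⁻¹ d = adj(I−A)·d / det(I−A); in particular x_2 = (0.25·40 + 1.00·60) / 0.9375 = 70.00 / 0.9375 ≈ 74.6667.
Intermediate flow from 1 to 2: z_12 = a_12 · x_2 = 0.25 × 70.00 / 0.9375 = 17.50 / 0.9375 ≈ 18.67.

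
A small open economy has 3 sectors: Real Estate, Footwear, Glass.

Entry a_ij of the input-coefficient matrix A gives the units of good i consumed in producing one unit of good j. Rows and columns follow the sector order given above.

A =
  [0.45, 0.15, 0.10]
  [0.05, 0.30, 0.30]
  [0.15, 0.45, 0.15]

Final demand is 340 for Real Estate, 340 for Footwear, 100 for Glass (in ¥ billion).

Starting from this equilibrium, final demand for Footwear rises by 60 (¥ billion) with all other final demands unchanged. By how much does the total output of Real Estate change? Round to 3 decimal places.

I − A =
  [   0.55    -0.15    -0.10]
  [  -0.05     0.70    -0.30]
  [  -0.15    -0.45     0.85]
Cofactors of I−A, C_ij = (−1)^(i+j)·(minor ij) (rows/columns in the sector order above):
  C_11 = (0.70)(0.85) − (-0.30)(-0.45) = 0.4600
  C_12 = −[(-0.05)(0.85) − (-0.30)(-0.15)] = 0.0875
  C_13 = (-0.05)(-0.45) − (0.70)(-0.15) = 0.1275
  C_21 = −[(-0.15)(0.85) − (-0.10)(-0.45)] = 0.1725
  C_22 = (0.55)(0.85) − (-0.10)(-0.15) = 0.4525
  C_23 = −[(0.55)(-0.45) − (-0.15)(-0.15)] = 0.2700
  C_31 = (-0.15)(-0.30) − (-0.10)(0.70) = 0.1150
  C_32 = −[(0.55)(-0.30) − (-0.10)(-0.05)] = 0.1700
  C_33 = (0.55)(0.70) − (-0.15)(-0.05) = 0.3775
det(I−A) = Σ_j (I−A)_1j·C_1j = (0.55)(0.4600) + (-0.15)(0.0875) + (-0.10)(0.1275) = 0.227125
adj(I−A) = Cᵀ =
  [ 0.4600   0.1725   0.1150]
  [ 0.0875   0.4525   0.1700]
  [ 0.1275   0.2700   0.3775]
(I − A)⁻¹ = adj(I−A) / det(I−A) ≈
  [   2.0253     0.7595     0.5063]
  [   0.3853     1.9923     0.7485]
  [   0.5614     1.1888     1.6621]
Δx = (I − A)⁻¹ Δd with Δd having +60 in the Footwear component and 0 elsewhere.
So Δx_R = L_RF · (+60), where L_RF = adj(I−A)_RF / det(I−A) = 0.1725 / 0.227125.
Δx_R = 0.1725 × (+60) / 0.227125 = 10.35 / 0.227125 ≈ 45.570.

Δx_R = 45.570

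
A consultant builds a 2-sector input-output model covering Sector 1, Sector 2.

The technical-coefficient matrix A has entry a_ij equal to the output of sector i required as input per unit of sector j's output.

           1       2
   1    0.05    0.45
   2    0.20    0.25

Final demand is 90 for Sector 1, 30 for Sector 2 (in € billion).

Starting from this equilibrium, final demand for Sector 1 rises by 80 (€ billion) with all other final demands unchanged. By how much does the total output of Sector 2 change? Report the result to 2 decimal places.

I − A =
  [   0.95    -0.45]
  [  -0.20     0.75]
det(I−A) = (0.95)(0.75) − (-0.45)(-0.20) = 0.6225
adj(I−A) = [[0.75, 0.45], [0.20, 0.95]]
(I − A)⁻¹ = adj(I−A) / det(I−A) ≈
  [   1.2048     0.7229]
  [   0.3213     1.5261]
Δx = (I − A)⁻¹ Δd with Δd having +80 in the Sector 1 component and 0 elsewhere.
So Δx_2 = L_21 · (+80), where L_21 = adj(I−A)_21 / det(I−A) = 0.20 / 0.6225.
Δx_2 = 0.20 × (+80) / 0.6225 = 16.00 / 0.6225 ≈ 25.70.

Δx_2 = 25.70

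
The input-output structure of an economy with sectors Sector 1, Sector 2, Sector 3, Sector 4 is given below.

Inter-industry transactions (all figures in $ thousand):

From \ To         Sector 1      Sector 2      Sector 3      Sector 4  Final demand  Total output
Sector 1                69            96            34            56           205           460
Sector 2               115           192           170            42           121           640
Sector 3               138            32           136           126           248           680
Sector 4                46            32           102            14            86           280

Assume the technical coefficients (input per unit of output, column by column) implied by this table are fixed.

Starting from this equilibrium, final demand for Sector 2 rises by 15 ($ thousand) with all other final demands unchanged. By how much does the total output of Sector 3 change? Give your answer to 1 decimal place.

Technical coefficients a_ij = z_ij / X_j:
  a_11 = 69/460 = 0.15, a_21 = 115/460 = 0.25, a_31 = 138/460 = 0.30, a_41 = 46/460 = 0.10
  a_12 = 96/640 = 0.15, a_22 = 192/640 = 0.30, a_32 = 32/640 = 0.05, a_42 = 32/640 = 0.05
  a_13 = 34/680 = 0.05, a_23 = 170/680 = 0.25, a_33 = 136/680 = 0.20, a_43 = 102/680 = 0.15
  a_14 = 56/280 = 0.20, a_24 = 42/280 = 0.15, a_34 = 126/280 = 0.45, a_44 = 14/280 = 0.05
I − A =
  [   0.85    -0.15    -0.05    -0.20]
  [  -0.25     0.70    -0.25    -0.15]
  [  -0.30    -0.05     0.80    -0.45]
  [  -0.10    -0.05    -0.15     0.95]
Compute the cofactors C_ij = (−1)^(i+j)·(3×3 minor ij) of I−A; the adjugate is their transpose:
adj(I−A) = Cᵀ =
  [ 0.460125   0.116875   0.095375   0.160500]
  [ 0.274375   0.547125   0.236125   0.256000]
  [ 0.247000   0.111000   0.504500   0.308500]
  [ 0.101875   0.058625   0.102125   0.413000]
det(I−A) = Σ_j (I−A)_1j·C_1j = (0.85)(0.460125) + (-0.15)(0.274375) + (-0.05)(0.247000) + (-0.20)(0.101875) = 0.317225
(I − A)⁻¹ = adj(I−A) / det(I−A) ≈
  [   1.4505     0.3684     0.3007     0.5060]
  [   0.8649     1.7247     0.7443     0.8070]
  [   0.7786     0.3499     1.5904     0.9725]
  [   0.3211     0.1848     0.3219     1.3019]
Δx = (I − A)⁻¹ Δd with Δd having +15 in the Sector 2 component and 0 elsewhere.
So Δx_3 = L_32 · (+15), where L_32 = adj(I−A)_32 / det(I−A) = 0.111000 / 0.317225.
Δx_3 = 0.111000 × (+15) / 0.317225 = 1.665 / 0.317225 ≈ 5.2.

Δx_3 = 5.2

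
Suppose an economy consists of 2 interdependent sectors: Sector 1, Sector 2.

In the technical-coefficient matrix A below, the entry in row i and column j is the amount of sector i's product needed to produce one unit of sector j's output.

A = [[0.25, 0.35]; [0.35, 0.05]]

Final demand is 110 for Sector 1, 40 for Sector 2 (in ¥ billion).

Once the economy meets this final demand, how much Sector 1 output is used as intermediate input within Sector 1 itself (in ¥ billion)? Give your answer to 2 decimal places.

z_11 = 50.21

I − A =
  [   0.75    -0.35]
  [  -0.35     0.95]
det(I−A) = (0.75)(0.95) − (-0.35)(-0.35) = 0.5900
adj(I−A) = [[0.95, 0.35], [0.35, 0.75]]
(I − A)⁻¹ = adj(I−A) / det(I−A) ≈
  [   1.6102     0.5932]
  [   0.5932     1.2712]
First solve x = (I − A)⁻¹ d = adj(I−A)·d / det(I−A); in particular x_1 = (0.95·110 + 0.35·40) / 0.5900 = 118.50 / 0.5900 ≈ 200.8475.
Intermediate flow from 1 to 1: z_11 = a_11 · x_1 = 0.25 × 118.50 / 0.5900 = 29.625 / 0.5900 ≈ 50.21.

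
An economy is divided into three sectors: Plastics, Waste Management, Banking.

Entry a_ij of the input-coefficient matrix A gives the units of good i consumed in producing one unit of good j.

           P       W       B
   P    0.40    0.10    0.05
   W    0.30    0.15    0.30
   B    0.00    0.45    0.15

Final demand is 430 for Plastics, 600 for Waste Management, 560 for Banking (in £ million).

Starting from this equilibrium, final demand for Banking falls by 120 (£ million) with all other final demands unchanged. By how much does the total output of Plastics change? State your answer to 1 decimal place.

I − A =
  [   0.60    -0.10    -0.05]
  [  -0.30     0.85    -0.30]
  [   0.00    -0.45     0.85]
Cofactors of I−A, C_ij = (−1)^(i+j)·(minor ij) (rows/columns in the sector order above):
  C_11 = (0.85)(0.85) − (-0.30)(-0.45) = 0.5875
  C_12 = −[(-0.30)(0.85) − (-0.30)(0.00)] = 0.2550
  C_13 = (-0.30)(-0.45) − (0.85)(0.00) = 0.1350
  C_21 = −[(-0.10)(0.85) − (-0.05)(-0.45)] = 0.1075
  C_22 = (0.60)(0.85) − (-0.05)(0.00) = 0.5100
  C_23 = −[(0.60)(-0.45) − (-0.10)(0.00)] = 0.2700
  C_31 = (-0.10)(-0.30) − (-0.05)(0.85) = 0.0725
  C_32 = −[(0.60)(-0.30) − (-0.05)(-0.30)] = 0.1950
  C_33 = (0.60)(0.85) − (-0.10)(-0.30) = 0.4800
det(I−A) = Σ_j (I−A)_1j·C_1j = (0.60)(0.5875) + (-0.10)(0.2550) + (-0.05)(0.1350) = 0.32025
adj(I−A) = Cᵀ =
  [ 0.5875   0.1075   0.0725]
  [ 0.2550   0.5100   0.1950]
  [ 0.1350   0.2700   0.4800]
(I − A)⁻¹ = adj(I−A) / det(I−A) ≈
  [   1.8345     0.3357     0.2264]
  [   0.7963     1.5925     0.6089]
  [   0.4215     0.8431     1.4988]
Δx = (I − A)⁻¹ Δd with Δd having -120 in the Banking component and 0 elsewhere.
So Δx_P = L_PB · (-120), where L_PB = adj(I−A)_PB / det(I−A) = 0.0725 / 0.32025.
Δx_P = 0.0725 × (-120) / 0.32025 = -8.70 / 0.32025 ≈ -27.2.

Δx_P = -27.2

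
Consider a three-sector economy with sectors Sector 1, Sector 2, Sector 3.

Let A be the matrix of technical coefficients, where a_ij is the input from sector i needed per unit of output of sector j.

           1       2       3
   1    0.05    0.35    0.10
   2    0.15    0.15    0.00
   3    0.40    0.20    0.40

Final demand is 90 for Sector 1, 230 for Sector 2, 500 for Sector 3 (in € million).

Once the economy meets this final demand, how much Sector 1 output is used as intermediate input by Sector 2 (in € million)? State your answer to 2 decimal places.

z_12 = 115.69

I − A =
  [   0.95    -0.35    -0.10]
  [  -0.15     0.85     0.00]
  [  -0.40    -0.20     0.60]
Cofactors of I−A, C_ij = (−1)^(i+j)·(minor ij) (rows/columns in the sector order above):
  C_11 = (0.85)(0.60) − (0.00)(-0.20) = 0.5100
  C_12 = −[(-0.15)(0.60) − (0.00)(-0.40)] = 0.0900
  C_13 = (-0.15)(-0.20) − (0.85)(-0.40) = 0.3700
  C_21 = −[(-0.35)(0.60) − (-0.10)(-0.20)] = 0.2300
  C_22 = (0.95)(0.60) − (-0.10)(-0.40) = 0.5300
  C_23 = −[(0.95)(-0.20) − (-0.35)(-0.40)] = 0.3300
  C_31 = (-0.35)(0.00) − (-0.10)(0.85) = 0.0850
  C_32 = −[(0.95)(0.00) − (-0.10)(-0.15)] = 0.0150
  C_33 = (0.95)(0.85) − (-0.35)(-0.15) = 0.7550
det(I−A) = Σ_j (I−A)_1j·C_1j = (0.95)(0.5100) + (-0.35)(0.0900) + (-0.10)(0.3700) = 0.4160
adj(I−A) = Cᵀ =
  [ 0.5100   0.2300   0.0850]
  [ 0.0900   0.5300   0.0150]
  [ 0.3700   0.3300   0.7550]
(I − A)⁻¹ = adj(I−A) / det(I−A) ≈
  [   1.2260     0.5529     0.2043]
  [   0.2163     1.2740     0.0361]
  [   0.8894     0.7933     1.8149]
First solve x = (I − A)⁻¹ d = adj(I−A)·d / det(I−A); in particular x_2 = (0.0900·90 + 0.5300·230 + 0.0150·500) / 0.4160 = 137.50 / 0.4160 ≈ 330.5288.
Intermediate flow from 1 to 2: z_12 = a_12 · x_2 = 0.35 × 137.50 / 0.4160 = 48.125 / 0.4160 ≈ 115.69.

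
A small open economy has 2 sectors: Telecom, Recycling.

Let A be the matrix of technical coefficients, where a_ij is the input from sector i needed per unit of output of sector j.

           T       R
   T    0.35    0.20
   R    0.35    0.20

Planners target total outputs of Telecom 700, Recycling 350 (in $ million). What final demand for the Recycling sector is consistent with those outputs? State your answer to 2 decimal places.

I − A =
  [   0.65    -0.20]
  [  -0.35     0.80]
d = (I − A) x:
  d_T = (+0.65)·700 + (-0.20)·350 = 385.00
  d_R = (-0.35)·700 + (+0.80)·350 = 35.00

d_R = 35.00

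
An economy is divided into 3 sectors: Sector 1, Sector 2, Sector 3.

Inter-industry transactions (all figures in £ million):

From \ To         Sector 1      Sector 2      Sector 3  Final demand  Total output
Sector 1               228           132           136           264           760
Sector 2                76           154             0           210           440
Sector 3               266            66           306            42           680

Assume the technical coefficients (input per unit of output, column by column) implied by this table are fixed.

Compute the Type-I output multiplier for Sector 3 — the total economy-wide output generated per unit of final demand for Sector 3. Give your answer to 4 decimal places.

m_3 = 3.1039

Technical coefficients a_ij = z_ij / X_j:
  a_11 = 228/760 = 0.30, a_21 = 76/760 = 0.10, a_31 = 266/760 = 0.35
  a_12 = 132/440 = 0.30, a_22 = 154/440 = 0.35, a_32 = 66/440 = 0.15
  a_13 = 136/680 = 0.20, a_23 = 0/680 = 0.00, a_33 = 306/680 = 0.45
I − A =
  [   0.70    -0.30    -0.20]
  [  -0.10     0.65     0.00]
  [  -0.35    -0.15     0.55]
Cofactors of I−A, C_ij = (−1)^(i+j)·(minor ij) (rows/columns in the sector order above):
  C_11 = (0.65)(0.55) − (0.00)(-0.15) = 0.3575
  C_12 = −[(-0.10)(0.55) − (0.00)(-0.35)] = 0.0550
  C_13 = (-0.10)(-0.15) − (0.65)(-0.35) = 0.2425
  C_21 = −[(-0.30)(0.55) − (-0.20)(-0.15)] = 0.1950
  C_22 = (0.70)(0.55) − (-0.20)(-0.35) = 0.3150
  C_23 = −[(0.70)(-0.15) − (-0.30)(-0.35)] = 0.2100
  C_31 = (-0.30)(0.00) − (-0.20)(0.65) = 0.1300
  C_32 = −[(0.70)(0.00) − (-0.20)(-0.10)] = 0.0200
  C_33 = (0.70)(0.65) − (-0.30)(-0.10) = 0.4250
det(I−A) = Σ_j (I−A)_1j·C_1j = (0.70)(0.3575) + (-0.30)(0.0550) + (-0.20)(0.2425) = 0.18525
adj(I−A) = Cᵀ =
  [ 0.3575   0.1950   0.1300]
  [ 0.0550   0.3150   0.0200]
  [ 0.2425   0.2100   0.4250]
(I − A)⁻¹ = adj(I−A) / det(I−A) ≈
  [   1.92982     1.05263     0.70175]
  [   0.29690     1.70040     0.10796]
  [   1.30904     1.13360     2.29420]
The output multiplier for sector j is the column-j sum of the Leontief inverse (I − A)⁻¹ = adj(I−A) / det(I−A).
Column 3 of adj(I−A): (0.1300, 0.0200, 0.4250); det(I−A) = 0.18525.
m_3 = (0.1300 + 0.0200 + 0.4250) / 0.18525 = 0.575 / 0.18525 ≈ 3.1039.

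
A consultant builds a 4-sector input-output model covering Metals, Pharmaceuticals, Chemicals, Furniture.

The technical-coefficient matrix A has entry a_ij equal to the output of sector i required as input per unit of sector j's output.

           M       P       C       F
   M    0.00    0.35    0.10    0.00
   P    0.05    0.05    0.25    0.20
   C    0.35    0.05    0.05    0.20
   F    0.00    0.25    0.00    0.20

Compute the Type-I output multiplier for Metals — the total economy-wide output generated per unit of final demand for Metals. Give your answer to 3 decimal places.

I − A =
  [   1.00    -0.35    -0.10     0.00]
  [  -0.05     0.95    -0.25    -0.20]
  [  -0.35    -0.05     0.95    -0.20]
  [   0.00    -0.25     0.00     0.80]
Compute the cofactors C_ij = (−1)^(i+j)·(3×3 minor ij) of I−A; the adjugate is their transpose:
adj(I−A) = Cᵀ =
  [ 0.65200   0.27500   0.14100   0.10400]
  [ 0.10800   0.73200   0.20400   0.23400]
  [ 0.25300   0.18800   0.69600   0.22100]
  [ 0.03375   0.22875   0.06375   0.80925]
det(I−A) = Σ_j (I−A)_1j·C_1j = (1.00)(0.65200) + (-0.35)(0.10800) + (-0.10)(0.25300) + (0.00)(0.03375) = 0.5889
(I − A)⁻¹ = adj(I−A) / det(I−A) ≈
  [   1.1071     0.4670     0.2394     0.1766]
  [   0.1834     1.2430     0.3464     0.3974]
  [   0.4296     0.3192     1.1819     0.3753]
  [   0.0573     0.3884     0.1083     1.3742]
The output multiplier for sector j is the column-j sum of the Leontief inverse (I − A)⁻¹ = adj(I−A) / det(I−A).
Column M of adj(I−A): (0.65200, 0.10800, 0.25300, 0.03375); det(I−A) = 0.5889.
m_M = (0.65200 + 0.10800 + 0.25300 + 0.03375) / 0.5889 = 1.04675 / 0.5889 ≈ 1.777.

m_M = 1.777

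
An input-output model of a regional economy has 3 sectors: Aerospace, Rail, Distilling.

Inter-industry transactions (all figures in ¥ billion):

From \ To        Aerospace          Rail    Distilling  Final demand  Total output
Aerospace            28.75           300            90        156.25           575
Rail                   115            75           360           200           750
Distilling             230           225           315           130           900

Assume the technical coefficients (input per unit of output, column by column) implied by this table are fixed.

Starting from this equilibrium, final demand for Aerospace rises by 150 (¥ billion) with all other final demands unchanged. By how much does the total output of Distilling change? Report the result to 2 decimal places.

Δx_3 = 222.03

Technical coefficients a_ij = z_ij / X_j:
  a_11 = 28.75/575 = 0.05, a_21 = 115/575 = 0.20, a_31 = 230/575 = 0.40
  a_12 = 300/750 = 0.40, a_22 = 75/750 = 0.10, a_32 = 225/750 = 0.30
  a_13 = 90/900 = 0.10, a_23 = 360/900 = 0.40, a_33 = 315/900 = 0.35
I − A =
  [   0.95    -0.40    -0.10]
  [  -0.20     0.90    -0.40]
  [  -0.40    -0.30     0.65]
Cofactors of I−A, C_ij = (−1)^(i+j)·(minor ij) (rows/columns in the sector order above):
  C_11 = (0.90)(0.65) − (-0.40)(-0.30) = 0.4650
  C_12 = −[(-0.20)(0.65) − (-0.40)(-0.40)] = 0.2900
  C_13 = (-0.20)(-0.30) − (0.90)(-0.40) = 0.4200
  C_21 = −[(-0.40)(0.65) − (-0.10)(-0.30)] = 0.2900
  C_22 = (0.95)(0.65) − (-0.10)(-0.40) = 0.5775
  C_23 = −[(0.95)(-0.30) − (-0.40)(-0.40)] = 0.4450
  C_31 = (-0.40)(-0.40) − (-0.10)(0.90) = 0.2500
  C_32 = −[(0.95)(-0.40) − (-0.10)(-0.20)] = 0.4000
  C_33 = (0.95)(0.90) − (-0.40)(-0.20) = 0.7750
det(I−A) = Σ_j (I−A)_1j·C_1j = (0.95)(0.4650) + (-0.40)(0.2900) + (-0.10)(0.4200) = 0.28375
adj(I−A) = Cᵀ =
  [ 0.4650   0.2900   0.2500]
  [ 0.2900   0.5775   0.4000]
  [ 0.4200   0.4450   0.7750]
(I − A)⁻¹ = adj(I−A) / det(I−A) ≈
  [   1.6388     1.0220     0.8811]
  [   1.0220     2.0352     1.4097]
  [   1.4802     1.5683     2.7313]
Δx = (I − A)⁻¹ Δd with Δd having +150 in the Aerospace component and 0 elsewhere.
So Δx_3 = L_31 · (+150), where L_31 = adj(I−A)_31 / det(I−A) = 0.4200 / 0.28375.
Δx_3 = 0.4200 × (+150) / 0.28375 = 63.00 / 0.28375 ≈ 222.03.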